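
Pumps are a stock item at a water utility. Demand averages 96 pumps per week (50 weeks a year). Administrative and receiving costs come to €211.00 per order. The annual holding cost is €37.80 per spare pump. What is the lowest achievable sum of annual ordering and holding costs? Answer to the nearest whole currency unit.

TC* ≈ €8,750

Annual demand D = 96 × 50 = 4,800.
EOQ = √(2DS/H) = √(2 × 4,800 × 211 / 37.8) ≈ 231.49.
At the optimum the two cost components are equal, so total cost = 2·(Q*/2)H = Q*·H.
Minimum total = √(2DSH) = √(2 × 4,800 × 211 × 37.8) ≈ 8750.296.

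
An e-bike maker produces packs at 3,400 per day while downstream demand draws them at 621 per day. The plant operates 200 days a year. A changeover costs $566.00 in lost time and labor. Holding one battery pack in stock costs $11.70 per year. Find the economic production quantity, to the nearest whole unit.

Annual demand D = 621 × 200 = 124,200.
Production build-up factor (1 − d/p) = 1 − 621/3,400 = 0.8174.
Q* = √(2DS / (H(1 − d/p))) = √(2 × 124,200 × 566 / (11.7 × 0.8174)).
= √(140,594,400 / 9.563) ≈ 3834.302.

Q* ≈ 3,834 packs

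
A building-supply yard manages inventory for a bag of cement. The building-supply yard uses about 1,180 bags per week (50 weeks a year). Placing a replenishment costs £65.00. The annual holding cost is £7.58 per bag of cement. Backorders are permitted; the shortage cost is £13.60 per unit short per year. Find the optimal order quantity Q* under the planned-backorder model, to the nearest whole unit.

Annual demand D = 1,180 × 50 = 59,000.
With planned backorders, Q* = √(2DS/H) · √((H+B)/B).
√(2DS/H) = √(2 × 59,000 × 65 / 7.58) = 1005.919.
√((H+B)/B) = √((7.58+13.6)/13.6) = 1.2479.
Q* ≈ 1255.326.

Q* ≈ 1,255 bags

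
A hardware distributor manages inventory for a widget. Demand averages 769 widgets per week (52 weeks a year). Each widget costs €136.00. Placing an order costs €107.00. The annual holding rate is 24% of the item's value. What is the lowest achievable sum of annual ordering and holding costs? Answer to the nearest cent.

Annual demand D = 769 × 52 = 39,988.
Holding cost H = 0.24 × €136.00 = €32.6400 per unit per year.
The optimal lot size = √(2DS/H) = √(2 × 39,988 × 107 / 32.64) ≈ 512.03.
At the optimum the two cost components are equal, so total cost = 2·(Q*/2)H = Q*·H.
Minimum total = √(2DSH) = √(2 × 39,988 × 107 × 32.64) ≈ 16712.707.

TC* ≈ €16,712.71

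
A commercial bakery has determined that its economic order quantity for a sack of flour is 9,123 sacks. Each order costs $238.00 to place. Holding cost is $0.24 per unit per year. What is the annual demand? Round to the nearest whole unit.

Squaring Q* = √(2DS/H) gives Q*² = 2DS/H.
From Q* = √(2DS/H): D = Q*²H / (2S) = 9,123² × 0.24 / (2 × 238) = 41964.267.

D ≈ 41,964 sacks per year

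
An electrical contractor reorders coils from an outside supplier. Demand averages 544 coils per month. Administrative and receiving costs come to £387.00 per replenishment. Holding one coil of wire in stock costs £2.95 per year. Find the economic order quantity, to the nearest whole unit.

Q* ≈ 1,309 coils

Annual demand D = 544 × 12 = 6,528.
EOQ = √(2DS / H) = √(2 × 6,528 × 387 / 2.95).
= √(5,052,672 / 2.95) = √1,712,770.1695 ≈ 1308.728.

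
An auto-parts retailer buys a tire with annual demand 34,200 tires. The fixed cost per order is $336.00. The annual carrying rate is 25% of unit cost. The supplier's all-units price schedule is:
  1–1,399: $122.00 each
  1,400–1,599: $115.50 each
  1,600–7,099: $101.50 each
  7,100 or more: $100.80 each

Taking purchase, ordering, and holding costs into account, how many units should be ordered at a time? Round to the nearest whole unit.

Holding cost per unit per year at price C is H = 0.25·C.
For each price level, check whether its EOQ is feasible; otherwise the best quantity at that price is the breakpoint.
EOQ at $122.00 = 868.1 (feasible in tier 1): TC = 34,200×$122.00 + (34,200/868.1)×336 + (868.1/2)×0.25×$122.00 = $4,198,875.71.
EOQ at $115.50 = 892.1 < 1400, so use break Q=1400: TC = 34,200×$115.50 + (34,200/1400.0)×336 + (1400.0/2)×0.25×$115.50 = $3,978,520.50.
EOQ at $101.50 = 951.7 < 1600, so use break Q=1600: TC = 34,200×$101.50 + (34,200/1600.0)×336 + (1600.0/2)×0.25×$101.50 = $3,498,782.00.
EOQ at $100.80 = 955.0 < 7100, so use break Q=7100: TC = 34,200×$100.80 + (34,200/7100.0)×336 + (7100.0/2)×0.25×$100.80 = $3,538,438.48.
Lowest total cost is $3,498,782.00 at Q = 1600.0.

Q* ≈ 1,600 tires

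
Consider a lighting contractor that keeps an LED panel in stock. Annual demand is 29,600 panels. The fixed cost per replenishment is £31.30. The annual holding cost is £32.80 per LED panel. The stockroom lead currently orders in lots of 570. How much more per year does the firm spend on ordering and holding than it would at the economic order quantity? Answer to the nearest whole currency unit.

Extra cost ≈ £3,177 per year

EOQ = √(2DS/H) = √(2 × 29,600 × 31.3 / 32.8) ≈ 237.68.
Cost at Q* = (D/Q*)S + (Q*/2)H = √(2DSH) ≈ £7,795.97.
Cost at Q = 570: (29,600/570)×31.3 + (570/2)×32.8 = £1,625.40 + £9,348.00 = £10,973.40.
Excess = £10,973.40 − £7,795.97 = £3,177.44.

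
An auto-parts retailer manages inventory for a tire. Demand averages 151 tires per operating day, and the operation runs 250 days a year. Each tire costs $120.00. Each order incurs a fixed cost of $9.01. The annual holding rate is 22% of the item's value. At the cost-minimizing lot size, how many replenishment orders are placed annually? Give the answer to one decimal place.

N ≈ 235.2 orders per year

Annual demand D = 151 × 250 = 37,750.
Holding cost H = 0.22 × $120.00 = $26.4000 per unit per year.
The optimal lot size = √(2DS/H) = √(2 × 37,750 × 9.01 / 26.4) ≈ 160.52.
Orders per year = D / Q* = 37,750 / 160.52 ≈ 235.171.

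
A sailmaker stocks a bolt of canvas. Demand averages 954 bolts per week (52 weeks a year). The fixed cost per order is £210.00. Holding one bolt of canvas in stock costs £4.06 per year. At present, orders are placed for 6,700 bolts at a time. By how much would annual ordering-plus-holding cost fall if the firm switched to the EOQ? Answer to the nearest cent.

Extra cost ≈ £5,958.51 per year

Annual demand D = 954 × 52 = 49,608.
EOQ = √(2DS/H) = √(2 × 49,608 × 210 / 4.06) ≈ 2265.36.
Cost at Q* = (D/Q*)S + (Q*/2)H = √(2DSH) ≈ £9,197.37.
Cost at Q = 6,700: (49,608/6,700)×210 + (6,700/2)×4.06 = £1,554.88 + £13,601.00 = £15,155.88.
Excess = £15,155.88 − £9,197.37 = £5,958.51.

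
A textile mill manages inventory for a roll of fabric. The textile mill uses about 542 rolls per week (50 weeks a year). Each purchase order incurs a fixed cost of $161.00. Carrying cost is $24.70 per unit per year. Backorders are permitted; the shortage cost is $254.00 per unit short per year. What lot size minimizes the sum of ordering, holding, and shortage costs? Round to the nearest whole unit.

Annual demand D = 542 × 50 = 27,100.
With planned backorders, Q* = √(2DS/H) · √((H+B)/B).
√(2DS/H) = √(2 × 27,100 × 161 / 24.7) = 594.380.
√((H+B)/B) = √((24.7+254)/254) = 1.0475.
Q* ≈ 622.609.

Q* ≈ 623 rolls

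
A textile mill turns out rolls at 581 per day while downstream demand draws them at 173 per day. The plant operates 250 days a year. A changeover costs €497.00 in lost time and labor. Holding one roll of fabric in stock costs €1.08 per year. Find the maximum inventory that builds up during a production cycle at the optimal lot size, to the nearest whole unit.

I_max ≈ 5,287 rolls

Annual demand D = 173 × 250 = 43,250.
Production build-up factor (1 − d/p) = 1 − 173/581 = 0.7022.
Q* = √(2DS / (H(1 − d/p))) = √(2 × 43,250 × 497 / (1.08 × 0.7022)).
= √(42,990,500 / 0.7584) ≈ 7528.914.
Maximum inventory = Q*(1 − d/p) = 7528.914 × 0.7022 ≈ 5287.086.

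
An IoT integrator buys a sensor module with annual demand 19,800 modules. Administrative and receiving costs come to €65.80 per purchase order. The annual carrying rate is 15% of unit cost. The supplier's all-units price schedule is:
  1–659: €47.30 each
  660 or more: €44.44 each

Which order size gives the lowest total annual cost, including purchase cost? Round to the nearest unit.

Q* ≈ 660 modules

Holding cost per unit per year at price C is H = 0.15·C.
For each price level, check whether its EOQ is feasible; otherwise the best quantity at that price is the breakpoint.
EOQ at €47.30 = 606.0 (feasible in tier 1): TC = 19,800×€47.30 + (19,800/606.0)×65.8 + (606.0/2)×0.15×€47.30 = €940,839.69.
EOQ at €44.44 = 625.2 < 660, so use break Q=660: TC = 19,800×€44.44 + (19,800/660.0)×65.8 + (660.0/2)×0.15×€44.44 = €884,085.78.
Lowest total cost is €884,085.78 at Q = 660.0.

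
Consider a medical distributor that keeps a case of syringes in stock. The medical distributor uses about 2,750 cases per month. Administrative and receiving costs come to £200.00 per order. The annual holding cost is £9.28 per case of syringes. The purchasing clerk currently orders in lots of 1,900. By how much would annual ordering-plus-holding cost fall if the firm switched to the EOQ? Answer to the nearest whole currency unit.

Annual demand D = 2,750 × 12 = 33,000.
EOQ = √(2DS/H) = √(2 × 33,000 × 200 / 9.28) ≈ 1192.65.
Cost at Q* = (D/Q*)S + (Q*/2)H = √(2DSH) ≈ £11,067.79.
Cost at Q = 1,900: (33,000/1,900)×200 + (1,900/2)×9.28 = £3,473.68 + £8,816.00 = £12,289.68.
Excess = £12,289.68 − £11,067.79 = £1,221.89.

Extra cost ≈ £1,222 per year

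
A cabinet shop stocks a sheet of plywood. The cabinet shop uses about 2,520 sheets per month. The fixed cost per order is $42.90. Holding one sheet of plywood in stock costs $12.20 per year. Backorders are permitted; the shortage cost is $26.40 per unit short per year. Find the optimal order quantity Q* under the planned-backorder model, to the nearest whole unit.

Annual demand D = 2,520 × 12 = 30,240.
With planned backorders, Q* = √(2DS/H) · √((H+B)/B).
√(2DS/H) = √(2 × 30,240 × 42.9 / 12.2) = 461.163.
√((H+B)/B) = √((12.2+26.4)/26.4) = 1.2092.
Q* ≈ 557.630.

Q* ≈ 558 sheets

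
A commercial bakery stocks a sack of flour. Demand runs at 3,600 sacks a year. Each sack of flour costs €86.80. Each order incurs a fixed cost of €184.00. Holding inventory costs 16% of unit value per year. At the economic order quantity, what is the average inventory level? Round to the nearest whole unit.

Holding cost H = 0.16 × €86.80 = €13.8880 per unit per year.
EOQ = √(2DS/H) = √(2 × 3,600 × 184 / 13.888) ≈ 308.86.
Average inventory = Q*/2 ≈ 308.86 / 2 = 154.428.

Average inventory ≈ 154 sacks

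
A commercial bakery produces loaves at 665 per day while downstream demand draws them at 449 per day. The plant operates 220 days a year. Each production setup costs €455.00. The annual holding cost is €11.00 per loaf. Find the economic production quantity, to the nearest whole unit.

Q* ≈ 5,016 loaves

Annual demand D = 449 × 220 = 98,780.
Production build-up factor (1 − d/p) = 1 − 449/665 = 0.3248.
Q* = √(2DS / (H(1 − d/p))) = √(2 × 98,780 × 455 / (11 × 0.3248)).
= √(89,889,800 / 3.5729) ≈ 5015.830.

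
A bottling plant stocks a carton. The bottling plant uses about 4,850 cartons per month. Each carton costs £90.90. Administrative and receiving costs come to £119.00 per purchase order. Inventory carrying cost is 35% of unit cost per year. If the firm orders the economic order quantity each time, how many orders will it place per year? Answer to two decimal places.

N ≈ 88.20 orders per year

Annual demand D = 4,850 × 12 = 58,200.
Holding cost H = 0.35 × £90.90 = £31.8150 per unit per year.
EOQ = √(2DS/H) = √(2 × 58,200 × 119 / 31.815) ≈ 659.83.
Orders per year = D / Q* = 58,200 / 659.83 ≈ 88.204.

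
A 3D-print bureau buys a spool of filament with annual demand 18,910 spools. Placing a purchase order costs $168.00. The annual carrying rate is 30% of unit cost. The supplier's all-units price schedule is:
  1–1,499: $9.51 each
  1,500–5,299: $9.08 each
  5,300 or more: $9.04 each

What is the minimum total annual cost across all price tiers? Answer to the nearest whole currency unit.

Holding cost per unit per year at price C is H = 0.30·C.
Evaluate total cost at each tier's feasible EOQ or, if the EOQ is below the tier, at the tier's minimum quantity.
EOQ at $9.51 = 1492.3 (feasible in tier 1): TC = 18,910×$9.51 + (18,910/1492.3)×168 + (1492.3/2)×0.30×$9.51 = $184,091.71.
EOQ at $9.08 = 1527.3 (feasible in tier 2): TC = 18,910×$9.08 + (18,910/1527.3)×168 + (1527.3/2)×0.30×$9.08 = $175,863.05.
EOQ at $9.04 = 1530.6 < 5300, so use break Q=5300: TC = 18,910×$9.04 + (18,910/5300.0)×168 + (5300.0/2)×0.30×$9.04 = $178,732.61.
Lowest total cost among the candidates is at Q = 1527.3.

TC* ≈ $175,863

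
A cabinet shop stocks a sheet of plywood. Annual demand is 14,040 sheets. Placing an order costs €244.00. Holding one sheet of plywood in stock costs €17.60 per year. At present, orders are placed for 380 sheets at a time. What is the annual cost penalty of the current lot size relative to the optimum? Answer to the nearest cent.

EOQ = √(2DS/H) = √(2 × 14,040 × 244 / 17.6) ≈ 623.93.
Cost at Q* = (D/Q*)S + (Q*/2)H = √(2DSH) ≈ €10,981.20.
Cost at Q = 380: (14,040/380)×244 + (380/2)×17.6 = €9,015.16 + €3,344.00 = €12,359.16.
Excess = €12,359.16 − €10,981.20 = €1,377.96.

Extra cost ≈ €1,377.96 per year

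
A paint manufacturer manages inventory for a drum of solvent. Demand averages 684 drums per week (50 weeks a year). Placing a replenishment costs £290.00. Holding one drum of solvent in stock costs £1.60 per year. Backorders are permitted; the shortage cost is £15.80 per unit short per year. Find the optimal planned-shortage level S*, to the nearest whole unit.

S* ≈ 340 drums

Annual demand D = 684 × 50 = 34,200.
With planned backorders, Q* = √(2DS/H) · √((H+B)/B).
√(2DS/H) = √(2 × 34,200 × 290 / 1.6) = 3521.008.
√((H+B)/B) = √((1.6+15.8)/15.8) = 1.0494.
Q* ≈ 3694.989.
S* = Q* · H/(H+B) = 3694.989 × 1.6/17.4 ≈ 339.769.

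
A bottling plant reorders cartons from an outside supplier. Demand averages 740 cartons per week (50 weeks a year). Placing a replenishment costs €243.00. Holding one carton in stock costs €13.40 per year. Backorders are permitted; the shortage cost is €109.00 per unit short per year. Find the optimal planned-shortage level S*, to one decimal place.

Annual demand D = 740 × 50 = 37,000.
With planned backorders, Q* = √(2DS/H) · √((H+B)/B).
√(2DS/H) = √(2 × 37,000 × 243 / 13.4) = 1158.421.
√((H+B)/B) = √((13.4+109)/109) = 1.0597.
Q* ≈ 1227.564.
S* = Q* · H/(H+B) = 1227.564 × 13.4/122.4 ≈ 134.390.

S* ≈ 134.4 cartons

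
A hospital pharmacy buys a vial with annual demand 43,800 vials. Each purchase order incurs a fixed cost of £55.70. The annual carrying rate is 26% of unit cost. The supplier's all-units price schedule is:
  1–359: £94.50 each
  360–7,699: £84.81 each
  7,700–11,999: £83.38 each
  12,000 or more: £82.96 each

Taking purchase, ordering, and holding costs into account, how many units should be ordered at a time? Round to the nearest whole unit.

Q* ≈ 470 vials

Holding cost per unit per year at price C is H = 0.26·C.
For each price level, check whether its EOQ is feasible; otherwise the best quantity at that price is the breakpoint.
Tier 1 (£94.50): EOQ = 445.6 exceeds tier's upper bound 359, so this tier is dominated.
EOQ at £84.81 = 470.4 (feasible in tier 2): TC = 43,800×£84.81 + (43,800/470.4)×55.7 + (470.4/2)×0.26×£84.81 = £3,725,050.65.
EOQ at £83.38 = 474.4 < 7700, so use break Q=7700: TC = 43,800×£83.38 + (43,800/7700.0)×55.7 + (7700.0/2)×0.26×£83.38 = £3,735,824.22.
EOQ at £82.96 = 475.6 < 12000, so use break Q=12000: TC = 43,800×£82.96 + (43,800/12000.0)×55.7 + (12000.0/2)×0.26×£82.96 = £3,763,268.90.
Lowest total cost is £3,725,050.65 at Q = 470.4.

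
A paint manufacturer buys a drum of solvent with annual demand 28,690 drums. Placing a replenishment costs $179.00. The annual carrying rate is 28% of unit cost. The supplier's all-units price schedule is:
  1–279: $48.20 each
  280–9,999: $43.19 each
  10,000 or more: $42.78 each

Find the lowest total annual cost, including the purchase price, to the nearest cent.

TC* ≈ $1,250,266.03

Holding cost per unit per year at price C is H = 0.28·C.
For each price level, check whether its EOQ is feasible; otherwise the best quantity at that price is the breakpoint.
Tier 1 ($48.20): EOQ = 872.4 exceeds tier's upper bound 279, so this tier is dominated.
EOQ at $43.19 = 921.6 (feasible in tier 2): TC = 28,690×$43.19 + (28,690/921.6)×179 + (921.6/2)×0.28×$43.19 = $1,250,266.03.
EOQ at $42.78 = 926.0 < 10000, so use break Q=10000: TC = 28,690×$42.78 + (28,690/10000.0)×179 + (10000.0/2)×0.28×$42.78 = $1,287,763.75.
Lowest total cost among the candidates is at Q = 921.6.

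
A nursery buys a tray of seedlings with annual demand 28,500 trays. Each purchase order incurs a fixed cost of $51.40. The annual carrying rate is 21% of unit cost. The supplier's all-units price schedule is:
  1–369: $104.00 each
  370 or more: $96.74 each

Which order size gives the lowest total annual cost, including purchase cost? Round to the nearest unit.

Q* ≈ 380 trays

Holding cost per unit per year at price C is H = 0.21·C.
Candidates are each tier's EOQ (if it falls in that tier) and each price-break quantity.
EOQ at $104.00 = 366.3 (feasible in tier 1): TC = 28,500×$104.00 + (28,500/366.3)×51.4 + (366.3/2)×0.21×$104.00 = $2,971,999.18.
EOQ at $96.74 = 379.8 (feasible in tier 2): TC = 28,500×$96.74 + (28,500/379.8)×51.4 + (379.8/2)×0.21×$96.74 = $2,764,804.92.
Lowest total cost is $2,764,804.92 at Q = 379.8.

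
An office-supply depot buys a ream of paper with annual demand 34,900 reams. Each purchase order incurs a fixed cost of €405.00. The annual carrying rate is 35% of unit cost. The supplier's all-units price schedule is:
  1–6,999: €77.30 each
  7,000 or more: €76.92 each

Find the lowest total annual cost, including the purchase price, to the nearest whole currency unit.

TC* ≈ €2,725,425

Holding cost per unit per year at price C is H = 0.35·C.
Evaluate total cost at each tier's feasible EOQ or, if the EOQ is below the tier, at the tier's minimum quantity.
EOQ at €77.30 = 1022.2 (feasible in tier 1): TC = 34,900×€77.30 + (34,900/1022.2)×405 + (1022.2/2)×0.35×€77.30 = €2,725,425.34.
EOQ at €76.92 = 1024.7 < 7000, so use break Q=7000: TC = 34,900×€76.92 + (34,900/7000.0)×405 + (7000.0/2)×0.35×€76.92 = €2,780,754.21.
Lowest total cost among the candidates is at Q = 1022.2.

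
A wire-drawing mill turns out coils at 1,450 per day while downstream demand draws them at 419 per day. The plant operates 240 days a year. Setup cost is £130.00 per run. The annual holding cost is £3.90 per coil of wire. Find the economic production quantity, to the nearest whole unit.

Annual demand D = 419 × 240 = 100,560.
Production build-up factor (1 − d/p) = 1 − 419/1,450 = 0.7110.
Q* = √(2DS / (H(1 − d/p))) = √(2 × 100,560 × 130 / (3.9 × 0.7110)).
= √(26,145,600 / 2.773) ≈ 3070.589.

Q* ≈ 3,071 coils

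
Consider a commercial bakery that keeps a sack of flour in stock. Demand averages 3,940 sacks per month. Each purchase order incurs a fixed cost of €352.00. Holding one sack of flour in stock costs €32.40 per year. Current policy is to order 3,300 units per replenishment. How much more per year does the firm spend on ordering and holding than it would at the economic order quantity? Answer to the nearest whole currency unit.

Extra cost ≈ €25,664 per year

Annual demand D = 3,940 × 12 = 47,280.
EOQ = √(2DS/H) = √(2 × 47,280 × 352 / 32.4) ≈ 1013.57.
Cost at Q* = (D/Q*)S + (Q*/2)H = √(2DSH) ≈ €32,839.58.
Cost at Q = 3,300: (47,280/3,300)×352 + (3,300/2)×32.4 = €5,043.20 + €53,460.00 = €58,503.20.
Excess = €58,503.20 − €32,839.58 = €25,663.62.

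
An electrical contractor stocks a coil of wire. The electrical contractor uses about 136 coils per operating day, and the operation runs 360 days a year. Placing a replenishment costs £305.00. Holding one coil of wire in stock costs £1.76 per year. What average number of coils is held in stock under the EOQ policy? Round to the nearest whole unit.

Average inventory ≈ 2,060 coils

Annual demand D = 136 × 360 = 48,960.
Q* = √(2DS/H) = √(2 × 48,960 × 305 / 1.76) ≈ 4119.36.
Average inventory = Q*/2 ≈ 4119.36 / 2 = 2059.678.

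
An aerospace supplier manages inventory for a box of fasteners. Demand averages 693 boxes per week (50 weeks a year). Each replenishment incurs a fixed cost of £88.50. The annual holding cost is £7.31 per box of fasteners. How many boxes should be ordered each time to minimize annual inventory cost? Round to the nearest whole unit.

Annual demand D = 693 × 50 = 34,650.
EOQ = √(2DS / H) = √(2 × 34,650 × 88.5 / 7.31).
= √(6,133,050 / 7.31) = √838,994.528 ≈ 915.966.

Q* ≈ 916 boxes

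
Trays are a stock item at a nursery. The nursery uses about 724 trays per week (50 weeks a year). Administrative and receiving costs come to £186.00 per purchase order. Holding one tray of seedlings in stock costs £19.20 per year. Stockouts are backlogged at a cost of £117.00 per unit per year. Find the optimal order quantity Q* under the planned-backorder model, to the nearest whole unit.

Annual demand D = 724 × 50 = 36,200.
With planned backorders, Q* = √(2DS/H) · √((H+B)/B).
√(2DS/H) = √(2 × 36,200 × 186 / 19.2) = 837.481.
√((H+B)/B) = √((19.2+117)/117) = 1.0789.
Q* ≈ 903.589.

Q* ≈ 904 trays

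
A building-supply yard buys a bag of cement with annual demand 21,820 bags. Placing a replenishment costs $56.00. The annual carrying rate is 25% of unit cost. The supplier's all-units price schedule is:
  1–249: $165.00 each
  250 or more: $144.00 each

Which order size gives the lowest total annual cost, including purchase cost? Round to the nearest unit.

Q* ≈ 261 bags

Holding cost per unit per year at price C is H = 0.25·C.
Evaluate total cost at each tier's feasible EOQ or, if the EOQ is below the tier, at the tier's minimum quantity.
EOQ at $165.00 = 243.4 (feasible in tier 1): TC = 21,820×$165.00 + (21,820/243.4)×56 + (243.4/2)×0.25×$165.00 = $3,610,340.34.
EOQ at $144.00 = 260.5 (feasible in tier 2): TC = 21,820×$144.00 + (21,820/260.5)×56 + (260.5/2)×0.25×$144.00 = $3,151,459.67.
Lowest total cost is $3,151,459.67 at Q = 260.5.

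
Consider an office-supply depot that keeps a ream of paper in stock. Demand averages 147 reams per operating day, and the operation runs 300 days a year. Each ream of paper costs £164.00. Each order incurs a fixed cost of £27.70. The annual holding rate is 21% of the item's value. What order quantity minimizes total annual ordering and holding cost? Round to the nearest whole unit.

Q* ≈ 266 reams

Annual demand D = 147 × 300 = 44,100.
Holding cost H = 0.21 × £164.00 = £34.4400 per unit per year.
EOQ = √(2DS / H) = √(2 × 44,100 × 27.7 / 34.44).
= √(2,443,140 / 34.44) = √70,939.0244 ≈ 266.344.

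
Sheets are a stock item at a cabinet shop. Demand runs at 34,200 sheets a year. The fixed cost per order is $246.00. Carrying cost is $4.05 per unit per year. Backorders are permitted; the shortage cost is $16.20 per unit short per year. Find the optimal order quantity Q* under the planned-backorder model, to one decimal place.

Q* ≈ 2,278.9 sheets

With planned backorders, Q* = √(2DS/H) · √((H+B)/B).
√(2DS/H) = √(2 × 34,200 × 246 / 4.05) = 2038.300.
√((H+B)/B) = √((4.05+16.2)/16.2) = 1.1180.
Q* ≈ 2278.889.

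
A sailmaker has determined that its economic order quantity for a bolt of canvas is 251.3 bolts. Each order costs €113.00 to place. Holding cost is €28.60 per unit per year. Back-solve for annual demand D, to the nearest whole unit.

D ≈ 7,992 bolts per year

The basic EOQ model gives Q* = √(2DS/H); rearrange for the unknown.
From Q* = √(2DS/H): D = Q*²H / (2S) = 251.3² × 28.6 / (2 × 113) = 7991.763.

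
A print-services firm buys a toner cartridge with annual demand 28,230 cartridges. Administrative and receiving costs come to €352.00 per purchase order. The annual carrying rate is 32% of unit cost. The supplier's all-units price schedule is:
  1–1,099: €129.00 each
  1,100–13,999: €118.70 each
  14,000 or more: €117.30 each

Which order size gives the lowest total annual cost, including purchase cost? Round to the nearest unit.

Holding cost per unit per year at price C is H = 0.32·C.
For each price level, check whether its EOQ is feasible; otherwise the best quantity at that price is the breakpoint.
EOQ at €129.00 = 693.9 (feasible in tier 1): TC = 28,230×€129.00 + (28,230/693.9)×352 + (693.9/2)×0.32×€129.00 = €3,670,312.55.
EOQ at €118.70 = 723.3 < 1100, so use break Q=1100: TC = 28,230×€118.70 + (28,230/1100.0)×352 + (1100.0/2)×0.32×€118.70 = €3,380,825.80.
EOQ at €117.30 = 727.6 < 14000, so use break Q=14000: TC = 28,230×€117.30 + (28,230/14000.0)×352 + (14000.0/2)×0.32×€117.30 = €3,574,840.78.
Lowest total cost is €3,380,825.80 at Q = 1100.0.

Q* ≈ 1,100 cartridges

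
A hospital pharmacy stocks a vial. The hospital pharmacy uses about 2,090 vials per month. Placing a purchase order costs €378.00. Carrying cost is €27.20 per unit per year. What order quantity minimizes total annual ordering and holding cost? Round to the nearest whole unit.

Annual demand D = 2,090 × 12 = 25,080.
EOQ = √(2DS / H) = √(2 × 25,080 × 378 / 27.2).
= √(18,960,480 / 27.2) = √697,076.4706 ≈ 834.911.

Q* ≈ 835 vials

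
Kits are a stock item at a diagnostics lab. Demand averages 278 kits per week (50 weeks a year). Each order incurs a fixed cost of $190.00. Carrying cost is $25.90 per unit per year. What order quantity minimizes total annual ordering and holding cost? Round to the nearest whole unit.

Annual demand D = 278 × 50 = 13,900.
EOQ = √(2DS / H) = √(2 × 13,900 × 190 / 25.9).
= √(5,282,000 / 25.9) = √203,938.2239 ≈ 451.595.

Q* ≈ 452 kits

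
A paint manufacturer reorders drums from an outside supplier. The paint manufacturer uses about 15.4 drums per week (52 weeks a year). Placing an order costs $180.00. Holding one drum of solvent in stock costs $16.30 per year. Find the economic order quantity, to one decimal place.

Q* ≈ 133.0 drums

Annual demand D = 15.4 × 52 = 800.8.
EOQ = √(2DS / H) = √(2 × 800.8 × 180 / 16.3).
= √(288,288 / 16.3) = √17,686.3804 ≈ 132.990.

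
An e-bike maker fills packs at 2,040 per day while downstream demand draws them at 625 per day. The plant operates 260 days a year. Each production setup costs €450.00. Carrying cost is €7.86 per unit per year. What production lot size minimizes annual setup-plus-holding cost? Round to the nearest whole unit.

Annual demand D = 625 × 260 = 162,500.
Production build-up factor (1 − d/p) = 1 − 625/2,040 = 0.6936.
Q* = √(2DS / (H(1 − d/p))) = √(2 × 162,500 × 450 / (7.86 × 0.6936)).
= √(146,250,000 / 5.4519) ≈ 5179.329.

Q* ≈ 5,179 packs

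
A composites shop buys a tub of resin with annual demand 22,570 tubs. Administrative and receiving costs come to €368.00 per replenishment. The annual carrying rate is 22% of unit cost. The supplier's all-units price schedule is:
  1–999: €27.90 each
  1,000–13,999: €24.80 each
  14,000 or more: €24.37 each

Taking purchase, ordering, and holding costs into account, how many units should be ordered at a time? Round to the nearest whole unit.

Holding cost per unit per year at price C is H = 0.22·C.
Candidates are each tier's EOQ (if it falls in that tier) and each price-break quantity.
Tier 1 (€27.90): EOQ = 1645.1 exceeds tier's upper bound 999, so this tier is dominated.
EOQ at €24.80 = 1744.9 (feasible in tier 2): TC = 22,570×€24.80 + (22,570/1744.9)×368 + (1744.9/2)×0.22×€24.80 = €569,256.11.
EOQ at €24.37 = 1760.2 < 14000, so use break Q=14000: TC = 22,570×€24.37 + (22,570/14000.0)×368 + (14000.0/2)×0.22×€24.37 = €588,153.97.
Lowest total cost is €569,256.11 at Q = 1744.9.

Q* ≈ 1,745 tubs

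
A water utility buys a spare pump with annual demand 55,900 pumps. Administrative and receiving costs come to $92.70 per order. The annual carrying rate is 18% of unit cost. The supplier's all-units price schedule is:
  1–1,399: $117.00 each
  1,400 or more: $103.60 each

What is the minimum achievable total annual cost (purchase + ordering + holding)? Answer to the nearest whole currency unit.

Holding cost per unit per year at price C is H = 0.18·C.
Evaluate total cost at each tier's feasible EOQ or, if the EOQ is below the tier, at the tier's minimum quantity.
EOQ at $117.00 = 701.5 (feasible in tier 1): TC = 55,900×$117.00 + (55,900/701.5)×92.7 + (701.5/2)×0.18×$117.00 = $6,555,073.72.
EOQ at $103.60 = 745.5 < 1400, so use break Q=1400: TC = 55,900×$103.60 + (55,900/1400.0)×92.7 + (1400.0/2)×0.18×$103.60 = $5,807,994.98.
Lowest total cost among the candidates is at Q = 1400.0.

TC* ≈ $5,807,995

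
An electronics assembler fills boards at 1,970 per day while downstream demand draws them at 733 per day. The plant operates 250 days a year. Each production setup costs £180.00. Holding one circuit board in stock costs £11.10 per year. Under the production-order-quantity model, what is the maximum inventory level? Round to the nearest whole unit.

Annual demand D = 733 × 250 = 183,250.
Production build-up factor (1 − d/p) = 1 − 733/1,970 = 0.6279.
Q* = √(2DS / (H(1 − d/p))) = √(2 × 183,250 × 180 / (11.1 × 0.6279)).
= √(65,970,000 / 6.9699) ≈ 3076.522.
Maximum inventory = Q*(1 − d/p) = 3076.522 × 0.6279 ≈ 1931.806.

I_max ≈ 1,932 boards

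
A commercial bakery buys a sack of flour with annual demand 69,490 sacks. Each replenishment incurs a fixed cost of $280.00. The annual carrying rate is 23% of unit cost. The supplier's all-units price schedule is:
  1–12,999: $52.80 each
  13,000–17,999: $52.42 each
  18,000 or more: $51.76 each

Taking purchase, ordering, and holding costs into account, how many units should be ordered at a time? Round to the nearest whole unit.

Holding cost per unit per year at price C is H = 0.23·C.
Evaluate total cost at each tier's feasible EOQ or, if the EOQ is below the tier, at the tier's minimum quantity.
EOQ at $52.80 = 1790.1 (feasible in tier 1): TC = 69,490×$52.80 + (69,490/1790.1)×280 + (1790.1/2)×0.23×$52.80 = $3,690,810.82.
EOQ at $52.42 = 1796.6 < 13000, so use break Q=13000: TC = 69,490×$52.42 + (69,490/13000.0)×280 + (13000.0/2)×0.23×$52.42 = $3,722,530.41.
EOQ at $51.76 = 1808.0 < 18000, so use break Q=18000: TC = 69,490×$51.76 + (69,490/18000.0)×280 + (18000.0/2)×0.23×$51.76 = $3,705,026.56.
Lowest total cost is $3,690,810.82 at Q = 1790.1.

Q* ≈ 1,790 sacks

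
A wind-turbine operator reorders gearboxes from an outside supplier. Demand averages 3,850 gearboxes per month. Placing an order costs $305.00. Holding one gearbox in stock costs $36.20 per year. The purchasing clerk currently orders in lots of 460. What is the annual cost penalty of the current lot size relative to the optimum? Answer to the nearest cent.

Annual demand D = 3,850 × 12 = 46,200.
EOQ = √(2DS/H) = √(2 × 46,200 × 305 / 36.2) ≈ 882.33.
Cost at Q* = (D/Q*)S + (Q*/2)H = √(2DSH) ≈ $31,940.39.
Cost at Q = 460: (46,200/460)×305 + (460/2)×36.2 = $30,632.61 + $8,326.00 = $38,958.61.
Excess = $38,958.61 − $31,940.39 = $7,018.22.

Extra cost ≈ $7,018.22 per year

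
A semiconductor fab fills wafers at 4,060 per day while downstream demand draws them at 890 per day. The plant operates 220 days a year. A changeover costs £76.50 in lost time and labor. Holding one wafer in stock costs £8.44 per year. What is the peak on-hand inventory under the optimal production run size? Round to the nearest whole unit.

Annual demand D = 890 × 220 = 195,800.
Production build-up factor (1 − d/p) = 1 − 890/4,060 = 0.7808.
Q* = √(2DS / (H(1 − d/p))) = √(2 × 195,800 × 76.5 / (8.44 × 0.7808)).
= √(29,957,400 / 6.5899) ≈ 2132.133.
Maximum inventory = Q*(1 − d/p) = 2132.133 × 0.7808 ≈ 1664.744.

I_max ≈ 1,665 wafers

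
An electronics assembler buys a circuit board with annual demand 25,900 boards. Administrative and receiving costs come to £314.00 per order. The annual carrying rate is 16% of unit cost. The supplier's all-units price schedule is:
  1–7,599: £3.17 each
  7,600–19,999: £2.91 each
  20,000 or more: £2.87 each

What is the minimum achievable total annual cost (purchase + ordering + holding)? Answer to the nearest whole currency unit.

TC* ≈ £78,208

Holding cost per unit per year at price C is H = 0.16·C.
Evaluate total cost at each tier's feasible EOQ or, if the EOQ is below the tier, at the tier's minimum quantity.
EOQ at £3.17 = 5662.9 (feasible in tier 1): TC = 25,900×£3.17 + (25,900/5662.9)×314 + (5662.9/2)×0.16×£3.17 = £84,975.23.
EOQ at £2.91 = 5910.5 < 7600, so use break Q=7600: TC = 25,900×£2.91 + (25,900/7600.0)×314 + (7600.0/2)×0.16×£2.91 = £78,208.36.
EOQ at £2.87 = 5951.5 < 20000, so use break Q=20000: TC = 25,900×£2.87 + (25,900/20000.0)×314 + (20000.0/2)×0.16×£2.87 = £79,331.63.
Lowest total cost among the candidates is at Q = 7600.0.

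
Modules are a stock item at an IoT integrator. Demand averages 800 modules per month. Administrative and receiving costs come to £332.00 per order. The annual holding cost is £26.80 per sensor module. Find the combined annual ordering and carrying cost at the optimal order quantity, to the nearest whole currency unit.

Annual demand D = 800 × 12 = 9,600.
Q* = √(2DS/H) = √(2 × 9,600 × 332 / 26.8) ≈ 487.70.
At the optimum the two cost components are equal, so total cost = 2·(Q*/2)H = Q*·H.
Minimum total = √(2DSH) = √(2 × 9,600 × 332 × 26.8) ≈ 13070.345.

TC* ≈ £13,070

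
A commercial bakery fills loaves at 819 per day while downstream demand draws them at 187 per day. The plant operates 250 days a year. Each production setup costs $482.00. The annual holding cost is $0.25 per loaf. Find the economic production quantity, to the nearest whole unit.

Q* ≈ 15,284 loaves

Annual demand D = 187 × 250 = 46,750.
Production build-up factor (1 − d/p) = 1 − 187/819 = 0.7717.
Q* = √(2DS / (H(1 − d/p))) = √(2 × 46,750 × 482 / (0.25 × 0.7717)).
= √(45,067,000 / 0.1929) ≈ 15284.201.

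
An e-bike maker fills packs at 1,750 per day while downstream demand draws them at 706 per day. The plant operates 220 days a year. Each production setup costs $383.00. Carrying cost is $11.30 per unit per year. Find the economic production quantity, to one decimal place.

Q* ≈ 4,201.0 packs

Annual demand D = 706 × 220 = 155,320.
Production build-up factor (1 − d/p) = 1 − 706/1,750 = 0.5966.
Q* = √(2DS / (H(1 − d/p))) = √(2 × 155,320 × 383 / (11.3 × 0.5966)).
= √(118,975,120 / 6.7413) ≈ 4201.048.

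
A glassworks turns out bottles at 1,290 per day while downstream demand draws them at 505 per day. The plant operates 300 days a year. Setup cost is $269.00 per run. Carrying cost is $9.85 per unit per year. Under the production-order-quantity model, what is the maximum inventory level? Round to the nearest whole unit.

I_max ≈ 2,244 bottles

Annual demand D = 505 × 300 = 151,500.
Production build-up factor (1 − d/p) = 1 − 505/1,290 = 0.6085.
Q* = √(2DS / (H(1 − d/p))) = √(2 × 151,500 × 269 / (9.85 × 0.6085)).
= √(81,507,000 / 5.994) ≈ 3687.562.
Maximum inventory = Q*(1 − d/p) = 3687.562 × 0.6085 ≈ 2243.982.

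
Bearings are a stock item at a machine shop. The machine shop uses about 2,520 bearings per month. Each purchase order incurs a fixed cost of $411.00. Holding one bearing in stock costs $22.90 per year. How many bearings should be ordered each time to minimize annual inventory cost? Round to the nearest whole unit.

Annual demand D = 2,520 × 12 = 30,240.
EOQ = √(2DS / H) = √(2 × 30,240 × 411 / 22.9).
= √(24,857,280 / 22.9) = √1,085,470.7424 ≈ 1041.859.

Q* ≈ 1,042 bearings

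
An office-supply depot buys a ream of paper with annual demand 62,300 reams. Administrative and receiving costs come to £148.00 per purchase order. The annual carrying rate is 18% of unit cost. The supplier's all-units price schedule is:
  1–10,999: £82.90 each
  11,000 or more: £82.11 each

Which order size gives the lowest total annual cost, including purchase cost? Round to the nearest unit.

Q* ≈ 1,112 reams

Holding cost per unit per year at price C is H = 0.18·C.
For each price level, check whether its EOQ is feasible; otherwise the best quantity at that price is the breakpoint.
EOQ at £82.90 = 1111.7 (feasible in tier 1): TC = 62,300×£82.90 + (62,300/1111.7)×148 + (1111.7/2)×0.18×£82.90 = £5,181,258.36.
EOQ at £82.11 = 1117.0 < 11000, so use break Q=11000: TC = 62,300×£82.11 + (62,300/11000.0)×148 + (11000.0/2)×0.18×£82.11 = £5,197,580.12.
Lowest total cost is £5,181,258.36 at Q = 1111.7.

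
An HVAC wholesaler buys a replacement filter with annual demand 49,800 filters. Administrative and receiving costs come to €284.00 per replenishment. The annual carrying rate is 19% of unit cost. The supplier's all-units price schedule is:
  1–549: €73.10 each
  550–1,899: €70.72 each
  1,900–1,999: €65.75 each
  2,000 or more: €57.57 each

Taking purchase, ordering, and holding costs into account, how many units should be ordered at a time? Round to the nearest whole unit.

Holding cost per unit per year at price C is H = 0.19·C.
Evaluate total cost at each tier's feasible EOQ or, if the EOQ is below the tier, at the tier's minimum quantity.
Tier 1 (€73.10): EOQ = 1427.1 exceeds tier's upper bound 549, so this tier is dominated.
EOQ at €70.72 = 1450.9 (feasible in tier 2): TC = 49,800×€70.72 + (49,800/1450.9)×284 + (1450.9/2)×0.19×€70.72 = €3,541,351.61.
EOQ at €65.75 = 1504.7 < 1900, so use break Q=1900: TC = 49,800×€65.75 + (49,800/1900.0)×284 + (1900.0/2)×0.19×€65.75 = €3,293,661.66.
EOQ at €57.57 = 1608.1 < 2000, so use break Q=2000: TC = 49,800×€57.57 + (49,800/2000.0)×284 + (2000.0/2)×0.19×€57.57 = €2,884,995.90.
Lowest total cost is €2,884,995.90 at Q = 2000.0.

Q* ≈ 2,000 filters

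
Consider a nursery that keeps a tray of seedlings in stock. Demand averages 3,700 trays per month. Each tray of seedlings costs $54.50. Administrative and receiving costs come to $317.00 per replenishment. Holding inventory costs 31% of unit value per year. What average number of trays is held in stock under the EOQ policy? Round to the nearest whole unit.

Annual demand D = 3,700 × 12 = 44,400.
Holding cost H = 0.31 × $54.50 = $16.8950 per unit per year.
Q* = √(2DS/H) = √(2 × 44,400 × 317 / 16.895) ≈ 1290.79.
Average inventory = Q*/2 ≈ 1290.79 / 2 = 645.397.

Average inventory ≈ 645 trays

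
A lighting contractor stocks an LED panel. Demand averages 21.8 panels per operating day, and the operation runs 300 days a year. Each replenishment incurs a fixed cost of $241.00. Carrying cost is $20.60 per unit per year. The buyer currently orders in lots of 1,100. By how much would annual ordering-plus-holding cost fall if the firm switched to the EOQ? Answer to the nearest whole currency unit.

Annual demand D = 21.8 × 300 = 6,540.
EOQ = √(2DS/H) = √(2 × 6,540 × 241 / 20.6) ≈ 391.18.
Cost at Q* = (D/Q*)S + (Q*/2)H = √(2DSH) ≈ $8,058.35.
Cost at Q = 1,100: (6,540/1,100)×241 + (1,100/2)×20.6 = $1,432.85 + $11,330.00 = $12,762.85.
Excess = $12,762.85 − $8,058.35 = $4,704.51.

Extra cost ≈ $4,705 per year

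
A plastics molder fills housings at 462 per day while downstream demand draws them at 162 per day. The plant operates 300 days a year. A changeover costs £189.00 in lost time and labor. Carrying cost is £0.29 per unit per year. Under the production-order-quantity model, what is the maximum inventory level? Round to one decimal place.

Annual demand D = 162 × 300 = 48,600.
Production build-up factor (1 − d/p) = 1 − 162/462 = 0.6494.
Q* = √(2DS / (H(1 − d/p))) = √(2 × 48,600 × 189 / (0.29 × 0.6494)).
= √(18,370,800 / 0.1883) ≈ 9877.008.
Maximum inventory = Q*(1 − d/p) = 9877.008 × 0.6494 ≈ 6413.641.

I_max ≈ 6,413.6 housings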